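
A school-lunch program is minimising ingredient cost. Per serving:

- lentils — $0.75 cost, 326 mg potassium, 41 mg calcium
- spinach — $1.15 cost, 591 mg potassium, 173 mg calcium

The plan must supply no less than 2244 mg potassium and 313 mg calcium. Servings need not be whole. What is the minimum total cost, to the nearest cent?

$4.37

Compare the cost at each extreme point of the feasible region.
lentils only: max(2244/326, 313/41) = 7.634 servings → $5.73.
spinach only: max(2244/591, 313/173) = 3.797 servings → $4.37.
lentils + spinach with both tight: 6.318 servings and 0.3119 servings → $5.10.
So the least-cost plan costs $4.37.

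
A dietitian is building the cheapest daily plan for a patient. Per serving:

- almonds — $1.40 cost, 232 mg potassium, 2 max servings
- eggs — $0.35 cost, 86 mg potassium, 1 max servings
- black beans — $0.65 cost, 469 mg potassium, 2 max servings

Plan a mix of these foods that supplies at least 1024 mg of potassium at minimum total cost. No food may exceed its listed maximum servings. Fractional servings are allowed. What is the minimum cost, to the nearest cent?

$1.65

Cost per mg of potassium: black beans $0.0014, eggs $0.0041, almonds $0.0060.
Take 2 servings of black beans: +938.0 mg potassium for $1.30 (total $1.30, still need 86.0 mg).
Take 1 serving of eggs: +86.0 mg potassium for $0.35 (total $1.65, still need 0.0 mg).
Greedy by cheapest-per-mg is optimal for a single linear constraint, so the minimum cost is $1.65.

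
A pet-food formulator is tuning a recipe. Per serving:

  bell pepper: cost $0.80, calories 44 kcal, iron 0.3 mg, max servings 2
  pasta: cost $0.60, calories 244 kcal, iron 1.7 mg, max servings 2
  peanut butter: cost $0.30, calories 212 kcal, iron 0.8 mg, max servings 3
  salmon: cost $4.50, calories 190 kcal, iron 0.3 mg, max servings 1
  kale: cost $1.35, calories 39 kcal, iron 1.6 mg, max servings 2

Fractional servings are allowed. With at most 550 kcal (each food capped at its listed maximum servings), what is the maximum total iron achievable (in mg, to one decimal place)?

Iron per kcal: kale 0.04103, pasta 0.006967, bell pepper 0.006818, peanut butter 0.003774, salmon 0.001579.
Take 2 servings of kale: uses 78 kcal, +3.2 mg iron (running total 3.2 mg).
Take 1.934 servings of pasta: uses 472 kcal, +3.3 mg iron (running total 6.5 mg).
Greedy by best ratio exhausts the calories allowance optimally: 6.5 mg.

6.5 mg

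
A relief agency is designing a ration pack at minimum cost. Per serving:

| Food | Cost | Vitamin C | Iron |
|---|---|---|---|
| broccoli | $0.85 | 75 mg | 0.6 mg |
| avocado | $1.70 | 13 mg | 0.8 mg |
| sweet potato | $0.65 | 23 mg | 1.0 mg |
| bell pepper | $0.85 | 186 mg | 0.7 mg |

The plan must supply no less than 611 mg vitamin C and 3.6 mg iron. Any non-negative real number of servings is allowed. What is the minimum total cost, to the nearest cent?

A basic optimal solution has at most two foods positive. Try each food alone and each pair with both targets met exactly.
broccoli only: max(611/75, 3.6/0.6) = 8.147 servings → $6.92.
avocado only: max(611/13, 3.6/0.8) = 47 servings → $79.90.
sweet potato only: max(611/23, 3.6/1.0) = 26.57 servings → $17.27.
bell pepper only: max(611/186, 3.6/0.7) = 5.143 servings → $4.37.
broccoli + avocado: the both-tight solution has a negative serving — not a feasible corner.
broccoli + sweet potato with both targets exact would need a negative amount; discard.
broccoli + bell pepper with both tight: 4.093 servings and 1.635 servings → $4.87.
avocado + sweet potato with both targets exact would need a negative amount; discard.
avocado + bell pepper with both tight: 1.732 servings and 3.164 servings → $5.63.
sweet potato + bell pepper with both tight: 1.424 servings and 3.109 servings → $3.57.
Cheapest feasible corner: $3.57.

$3.57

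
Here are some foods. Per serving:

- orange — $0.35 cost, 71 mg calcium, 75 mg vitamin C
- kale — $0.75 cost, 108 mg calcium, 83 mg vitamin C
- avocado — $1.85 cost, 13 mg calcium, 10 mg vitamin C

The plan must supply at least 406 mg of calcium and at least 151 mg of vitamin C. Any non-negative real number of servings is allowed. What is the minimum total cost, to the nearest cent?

A basic optimal solution has at most two foods positive. Try each food alone and each pair with both targets met exactly.
orange only: max(406/71, 151/75) = 5.718 servings → $2.00.
kale only: max(406/108, 151/83) = 3.759 servings → $2.82.
avocado only: max(406/13, 151/10) = 31.23 servings → $57.78.
orange + kale: intersection lies outside the first quadrant.
orange + avocado with both targets exact would need a negative amount; discard.
kale + avocado: the both-tight solution has a negative serving — not a feasible corner.
Cheapest feasible corner: $2.00.

$2.00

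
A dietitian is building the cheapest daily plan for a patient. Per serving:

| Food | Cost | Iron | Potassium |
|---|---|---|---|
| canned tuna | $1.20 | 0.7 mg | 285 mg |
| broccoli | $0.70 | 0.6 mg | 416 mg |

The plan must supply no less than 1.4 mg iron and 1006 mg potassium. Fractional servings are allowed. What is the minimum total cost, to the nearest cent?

A basic optimal solution has at most two foods positive. Try each food alone and each pair with both targets met exactly.
canned tuna only: max(1.4/0.7, 1006/285) = 3.53 servings → $4.24.
broccoli only: max(1.4/0.6, 1006/416) = 2.418 servings → $1.69.
canned tuna + broccoli with both targets exact would need a negative amount; discard.
So the least-cost plan costs $1.69.

$1.69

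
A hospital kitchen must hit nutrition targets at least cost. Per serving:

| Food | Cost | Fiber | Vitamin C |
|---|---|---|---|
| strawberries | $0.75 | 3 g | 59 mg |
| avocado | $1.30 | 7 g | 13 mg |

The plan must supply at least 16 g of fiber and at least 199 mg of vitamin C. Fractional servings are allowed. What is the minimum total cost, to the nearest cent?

This is a tiny linear program; its minimum lies at a vertex of the feasible set. List the vertices and price them.
strawberries only: max(16/3, 199/59) = 5.333 servings → $4.00.
avocado only: max(16/7, 199/13) = 15.31 servings → $19.90.
strawberries + avocado with both tight: 3.168 servings and 0.9278 servings → $3.58.
The minimum over all feasible corners is $3.58.

$3.58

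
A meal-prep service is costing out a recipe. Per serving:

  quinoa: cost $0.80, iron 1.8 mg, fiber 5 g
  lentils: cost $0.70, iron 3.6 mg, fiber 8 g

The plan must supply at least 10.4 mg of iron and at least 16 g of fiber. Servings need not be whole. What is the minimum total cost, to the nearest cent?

quinoa only: max(10.4/1.8, 16/5) = 5.778 servings → $4.62.
lentils only: max(10.4/3.6, 16/8) = 2.889 servings → $2.02.
quinoa + lentils: the both-tight solution has a negative serving — not a feasible corner.
The minimum over all feasible corners is $2.02.

$2.02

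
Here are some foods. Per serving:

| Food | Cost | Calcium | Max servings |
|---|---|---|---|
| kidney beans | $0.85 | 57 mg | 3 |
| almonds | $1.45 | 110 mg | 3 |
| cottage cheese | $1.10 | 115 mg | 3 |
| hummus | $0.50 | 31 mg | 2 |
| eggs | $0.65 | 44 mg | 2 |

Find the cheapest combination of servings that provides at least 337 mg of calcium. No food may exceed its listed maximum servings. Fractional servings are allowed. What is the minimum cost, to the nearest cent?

$3.22

Cost per mg of calcium: cottage cheese $0.0096, almonds $0.0132, eggs $0.0148, kidney beans $0.0149, hummus $0.0161.
Take 2.93 servings of cottage cheese: +337.0 mg calcium for $3.22 (total $3.22, still need 0.0 mg).
Filling from the cheapest source first is optimal under one linear minimum: $3.22.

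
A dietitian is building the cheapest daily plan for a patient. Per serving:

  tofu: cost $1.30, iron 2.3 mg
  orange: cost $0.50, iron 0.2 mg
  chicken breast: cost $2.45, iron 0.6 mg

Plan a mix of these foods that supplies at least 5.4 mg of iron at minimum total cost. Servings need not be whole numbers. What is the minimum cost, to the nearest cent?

Cost per mg of iron: tofu $0.5652, orange $2.5000, chicken breast $4.0833.
With no serving limits, use only tofu: 5.4 mg / 2.3 mg = 2.348 servings × $1.30 = $3.05.

$3.05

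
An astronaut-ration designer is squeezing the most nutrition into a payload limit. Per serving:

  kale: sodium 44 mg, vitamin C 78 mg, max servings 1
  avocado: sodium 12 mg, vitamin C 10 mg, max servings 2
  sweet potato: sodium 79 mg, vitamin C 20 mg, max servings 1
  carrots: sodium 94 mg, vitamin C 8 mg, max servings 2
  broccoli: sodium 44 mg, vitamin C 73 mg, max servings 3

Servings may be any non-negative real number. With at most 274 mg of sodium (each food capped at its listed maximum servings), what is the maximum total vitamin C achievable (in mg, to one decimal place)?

Vitamin C per mg sodium: kale 1.773, broccoli 1.659, avocado 0.8333, sweet potato 0.2532, carrots 0.08511.
Take 1 serving of kale: uses 44 mg sodium, +78.0 mg vitamin C (running total 78.0 mg).
Take 3 servings of broccoli: uses 132 mg sodium, +219.0 mg vitamin C (running total 297.0 mg).
Take 2 servings of avocado: uses 24 mg sodium, +20.0 mg vitamin C (running total 317.0 mg).
Take 0.9367 servings of sweet potato: uses 74 mg sodium, +18.7 mg vitamin C (running total 335.7 mg).
Greedy by best ratio exhausts the sodium allowance optimally: 335.7 mg.

335.7 mg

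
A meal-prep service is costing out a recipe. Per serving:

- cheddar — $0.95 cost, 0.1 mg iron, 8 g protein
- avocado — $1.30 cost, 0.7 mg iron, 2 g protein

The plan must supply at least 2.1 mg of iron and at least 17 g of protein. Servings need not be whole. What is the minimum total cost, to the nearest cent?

cheddar only: max(2.1/0.1, 17/8) = 21 servings → $19.95.
avocado only: max(2.1/0.7, 17/2) = 8.5 servings → $11.05.
cheddar + avocado with both tight: 1.426 servings and 2.796 servings → $4.99.
So the least-cost plan costs $4.99.

$4.99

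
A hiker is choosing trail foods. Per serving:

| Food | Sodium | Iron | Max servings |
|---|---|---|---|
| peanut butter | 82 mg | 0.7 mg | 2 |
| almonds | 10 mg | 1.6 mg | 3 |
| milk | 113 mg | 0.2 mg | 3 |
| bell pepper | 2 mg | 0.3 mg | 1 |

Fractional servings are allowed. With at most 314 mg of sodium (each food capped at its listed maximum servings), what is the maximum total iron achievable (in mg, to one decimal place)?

6.7 mg

Iron per mg sodium: almonds 0.16, bell pepper 0.15, peanut butter 0.008537, milk 0.00177.
Take 3 servings of almonds: uses 30 mg sodium, +4.8 mg iron (running total 4.8 mg).
Take 1 serving of bell pepper: uses 2 mg sodium, +0.3 mg iron (running total 5.1 mg).
Take 2 servings of peanut butter: uses 164 mg sodium, +1.4 mg iron (running total 6.5 mg).
Take 1.044 servings of milk: uses 118 mg sodium, +0.2 mg iron (running total 6.7 mg).
Filling greedily by iron-per-mg sodium is optimal for one linear limit, giving 6.7 mg.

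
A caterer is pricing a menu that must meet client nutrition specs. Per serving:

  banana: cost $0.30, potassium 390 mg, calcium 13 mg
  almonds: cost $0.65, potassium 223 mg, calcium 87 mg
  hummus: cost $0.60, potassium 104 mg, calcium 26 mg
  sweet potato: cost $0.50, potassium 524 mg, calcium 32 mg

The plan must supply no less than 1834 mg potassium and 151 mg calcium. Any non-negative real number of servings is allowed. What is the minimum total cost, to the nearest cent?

banana only: max(1834/390, 151/13) = 11.62 servings → $3.48.
almonds only: max(1834/223, 151/87) = 8.224 servings → $5.35.
hummus only: max(1834/104, 151/26) = 17.63 servings → $10.58.
sweet potato only: max(1834/524, 151/32) = 4.719 servings → $2.36.
banana + almonds with both tight: 4.057 servings and 1.129 servings → $1.95.
banana + hummus with both tight: 3.639 servings and 3.988 servings → $3.48.
banana + sweet potato: the both-tight solution has a negative serving — not a feasible corner.
almonds + hummus: intersection lies outside the first quadrant.
almonds + sweet potato with both tight: 0.5315 servings and 3.274 servings → $1.98.
hummus + sweet potato with both tight: 1.985 servings and 3.106 servings → $2.74.
The minimum over all feasible corners is $1.95.

$1.95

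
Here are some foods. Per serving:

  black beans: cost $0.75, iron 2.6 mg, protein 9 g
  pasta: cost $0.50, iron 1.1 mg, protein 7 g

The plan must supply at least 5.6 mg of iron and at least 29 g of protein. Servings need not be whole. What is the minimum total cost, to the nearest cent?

$2.17

This is a tiny linear program; its minimum lies at a vertex of the feasible set. List the vertices and price them.
black beans only: max(5.6/2.6, 29/9) = 3.222 servings → $2.42.
pasta only: max(5.6/1.1, 29/7) = 5.091 servings → $2.55.
black beans + pasta with both tight: 0.8795 servings and 3.012 servings → $2.17.
Cheapest feasible corner: $2.17.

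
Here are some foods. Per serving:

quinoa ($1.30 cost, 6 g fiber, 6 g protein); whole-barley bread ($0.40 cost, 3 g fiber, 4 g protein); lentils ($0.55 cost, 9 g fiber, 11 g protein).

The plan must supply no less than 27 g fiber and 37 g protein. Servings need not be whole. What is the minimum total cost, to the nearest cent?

$1.85

At the optimum either one food covers both requirements or two foods hit both targets exactly; no other combination can be cheaper.
quinoa only: max(27/6, 37/6) = 6.167 servings → $8.02.
whole-barley bread only: max(27/3, 37/4) = 9.25 servings → $3.70.
lentils only: max(27/9, 37/11) = 3.364 servings → $1.85.
quinoa + whole-barley bread with both targets exact would need a negative amount; discard.
quinoa + lentils: intersection lies outside the first quadrant.
whole-barley bread + lentils with both targets exact would need a negative amount; discard.
Cheapest feasible corner: $1.85.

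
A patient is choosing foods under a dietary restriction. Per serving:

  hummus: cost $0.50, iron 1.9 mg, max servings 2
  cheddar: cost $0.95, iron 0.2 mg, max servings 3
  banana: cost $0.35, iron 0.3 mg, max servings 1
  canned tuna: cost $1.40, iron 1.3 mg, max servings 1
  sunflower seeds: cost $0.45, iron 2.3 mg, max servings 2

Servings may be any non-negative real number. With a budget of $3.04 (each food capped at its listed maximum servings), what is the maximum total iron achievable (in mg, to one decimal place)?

9.5 mg

Iron per dollar: sunflower seeds 5.111, hummus 3.8, canned tuna 0.9286, banana 0.8571, cheddar 0.2105.
Take 2 servings of sunflower seeds: spends $0.90, +4.6 mg iron (running total 4.6 mg).
Take 2 servings of hummus: spends $1.00, +3.8 mg iron (running total 8.4 mg).
Take 0.8143 servings of canned tuna: spends $1.14, +1.1 mg iron (running total 9.5 mg).
Greedy by best ratio exhausts the cost allowance optimally: 9.5 mg.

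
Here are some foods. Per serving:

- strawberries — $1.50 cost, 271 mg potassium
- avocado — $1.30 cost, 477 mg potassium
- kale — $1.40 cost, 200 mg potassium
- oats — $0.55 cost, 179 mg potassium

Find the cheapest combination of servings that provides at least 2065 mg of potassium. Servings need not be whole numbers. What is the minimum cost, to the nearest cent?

Cost per mg of potassium: avocado $0.0027, oats $0.0031, strawberries $0.0055, kale $0.0070.
With no serving limits, use only avocado: 2065 mg / 477 mg = 4.329 servings × $1.30 = $5.63.

$5.63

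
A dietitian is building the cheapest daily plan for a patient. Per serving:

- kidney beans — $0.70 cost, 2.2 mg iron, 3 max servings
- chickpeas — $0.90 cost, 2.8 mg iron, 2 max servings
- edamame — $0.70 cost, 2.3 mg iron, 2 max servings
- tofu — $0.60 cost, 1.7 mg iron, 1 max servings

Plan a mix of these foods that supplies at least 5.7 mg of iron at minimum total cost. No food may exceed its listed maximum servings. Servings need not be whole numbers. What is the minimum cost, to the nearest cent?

Cost per mg of iron: edamame $0.3043, kidney beans $0.3182, chickpeas $0.3214, tofu $0.3529.
Take 2 servings of edamame: +4.6 mg iron for $1.40 (total $1.40, still need 1.1 mg).
Take 0.5 servings of kidney beans: +1.1 mg iron for $0.35 (total $1.75, still need 0.0 mg).
Greedy by cheapest-per-mg is optimal for a single linear constraint, so the minimum cost is $1.75.

$1.75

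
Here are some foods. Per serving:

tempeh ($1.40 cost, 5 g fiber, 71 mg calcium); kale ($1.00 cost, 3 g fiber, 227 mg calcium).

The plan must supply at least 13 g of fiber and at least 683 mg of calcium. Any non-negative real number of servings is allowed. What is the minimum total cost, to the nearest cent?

$4.07

This is a tiny linear program; its minimum lies at a vertex of the feasible set. List the vertices and price them.
tempeh only: max(13/5, 683/71) = 9.62 servings → $13.47.
kale only: max(13/3, 683/227) = 4.333 servings → $4.33.
tempeh + kale with both tight: 0.9783 servings and 2.703 servings → $4.07.
Cheapest feasible corner: $4.07.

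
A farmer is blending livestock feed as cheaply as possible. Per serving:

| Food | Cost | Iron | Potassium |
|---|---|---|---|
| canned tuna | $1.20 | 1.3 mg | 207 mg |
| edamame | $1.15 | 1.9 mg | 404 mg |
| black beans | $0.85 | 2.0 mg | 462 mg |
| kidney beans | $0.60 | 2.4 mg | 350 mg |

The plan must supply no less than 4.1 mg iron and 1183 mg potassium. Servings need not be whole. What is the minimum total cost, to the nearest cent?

The cheapest plan sits at a corner of the feasible region — with two constraints it uses at most two foods.
canned tuna only: max(4.1/1.3, 1183/207) = 5.715 servings → $6.86.
edamame only: max(4.1/1.9, 1183/404) = 2.928 servings → $3.37.
black beans only: max(4.1/2.0, 1183/462) = 2.561 servings → $2.18.
kidney beans only: max(4.1/2.4, 1183/350) = 3.38 servings → $2.03.
canned tuna + edamame with both targets exact would need a negative amount; discard.
canned tuna + black beans: intersection lies outside the first quadrant.
canned tuna + kidney beans with both targets exact would need a negative amount; discard.
edamame + black beans: the both-tight solution has a negative serving — not a feasible corner.
edamame + kidney beans: intersection lies outside the first quadrant.
black beans + kidney beans with both targets exact would need a negative amount; discard.
Cheapest feasible corner: $2.03.

$2.03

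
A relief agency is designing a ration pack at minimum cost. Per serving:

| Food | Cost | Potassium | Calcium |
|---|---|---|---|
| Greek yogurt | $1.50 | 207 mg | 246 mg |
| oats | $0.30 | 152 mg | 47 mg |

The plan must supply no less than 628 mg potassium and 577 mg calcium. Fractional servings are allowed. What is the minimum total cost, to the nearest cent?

$3.54

An LP optimum is at a vertex; with two nutrient constraints at most two foods are used. Check each candidate.
Greek yogurt only: max(628/207, 577/246) = 3.034 servings → $4.55.
oats only: max(628/152, 577/47) = 12.28 servings → $3.68.
Greek yogurt + oats with both tight: 2.103 servings and 1.267 servings → $3.54.
The minimum over all feasible corners is $3.54.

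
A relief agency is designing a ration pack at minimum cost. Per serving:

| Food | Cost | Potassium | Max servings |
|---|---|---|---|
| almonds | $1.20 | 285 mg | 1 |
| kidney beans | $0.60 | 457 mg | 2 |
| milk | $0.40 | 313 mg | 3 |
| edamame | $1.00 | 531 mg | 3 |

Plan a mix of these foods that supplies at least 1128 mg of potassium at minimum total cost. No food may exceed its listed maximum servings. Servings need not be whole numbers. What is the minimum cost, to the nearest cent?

Cost per mg of potassium: milk $0.0013, kidney beans $0.0013, edamame $0.0019, almonds $0.0042.
Take 3 servings of milk: +939.0 mg potassium for $1.20 (total $1.20, still need 189.0 mg).
Take 0.4136 servings of kidney beans: +189.0 mg potassium for $0.25 (total $1.45, still need 0.0 mg).
Greedy by cheapest-per-mg is optimal for a single linear constraint, so the minimum cost is $1.45.

$1.45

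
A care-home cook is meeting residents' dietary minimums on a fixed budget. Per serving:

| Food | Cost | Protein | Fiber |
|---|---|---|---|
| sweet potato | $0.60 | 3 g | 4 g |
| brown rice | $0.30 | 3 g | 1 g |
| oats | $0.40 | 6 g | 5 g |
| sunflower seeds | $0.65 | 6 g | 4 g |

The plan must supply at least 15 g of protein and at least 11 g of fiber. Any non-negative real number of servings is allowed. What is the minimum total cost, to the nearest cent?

$1.00

Compare the cost at each extreme point of the feasible region.
sweet potato only: max(15/3, 11/4) = 5 servings → $3.00.
brown rice only: max(15/3, 11/1) = 11 servings → $3.30.
oats only: max(15/6, 11/5) = 2.5 servings → $1.00.
sunflower seeds only: max(15/6, 11/4) = 2.75 servings → $1.79.
sweet potato + brown rice with both tight: 2 servings and 3 servings → $2.10.
sweet potato + oats with both targets exact would need a negative amount; discard.
sweet potato + sunflower seeds with both tight: 0.5 servings and 2.25 servings → $1.76.
brown rice + oats with both tight: 1 serving and 2 servings → $1.10.
brown rice + sunflower seeds: the both-tight solution has a negative serving — not a feasible corner.
oats + sunflower seeds with both tight: 1 serving and 1.5 servings → $1.38.
So the least-cost plan costs $1.00.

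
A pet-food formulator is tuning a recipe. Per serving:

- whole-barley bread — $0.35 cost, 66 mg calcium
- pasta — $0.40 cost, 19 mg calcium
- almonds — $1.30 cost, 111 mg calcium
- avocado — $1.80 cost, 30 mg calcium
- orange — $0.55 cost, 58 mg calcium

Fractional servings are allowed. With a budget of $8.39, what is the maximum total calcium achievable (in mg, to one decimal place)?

1582.1 mg

Calcium per dollar: whole-barley bread 188.6, orange 105.5, almonds 85.38, pasta 47.5, avocado 16.67.
With no serving limits, spend the whole cost allowance on whole-barley bread: $8.39 / $0.35 × 66 mg = 1582.1 mg.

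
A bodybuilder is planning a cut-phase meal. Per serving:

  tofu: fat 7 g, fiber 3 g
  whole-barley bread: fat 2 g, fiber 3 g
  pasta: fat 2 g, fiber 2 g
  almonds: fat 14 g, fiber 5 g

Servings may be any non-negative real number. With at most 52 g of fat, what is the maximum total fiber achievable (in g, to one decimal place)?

Fiber per g fat: whole-barley bread 1.5, pasta 1, tofu 0.4286, almonds 0.3571.
With no serving limits, spend the whole fat allowance on whole-barley bread: 52 g / 2 g × 3 g = 78.0 g.

78.0 g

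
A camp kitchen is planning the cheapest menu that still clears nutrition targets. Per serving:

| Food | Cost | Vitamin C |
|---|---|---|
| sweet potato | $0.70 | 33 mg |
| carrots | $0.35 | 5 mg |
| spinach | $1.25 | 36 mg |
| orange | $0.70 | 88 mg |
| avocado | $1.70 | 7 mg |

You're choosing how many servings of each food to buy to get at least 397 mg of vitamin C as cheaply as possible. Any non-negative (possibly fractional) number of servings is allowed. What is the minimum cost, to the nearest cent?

$3.16

Cost per mg of vitamin C: orange $0.0080, sweet potato $0.0212, spinach $0.0347, carrots $0.0700, avocado $0.2429.
With no serving limits, use only orange: 397 mg / 88 mg = 4.511 servings × $0.70 = $3.16.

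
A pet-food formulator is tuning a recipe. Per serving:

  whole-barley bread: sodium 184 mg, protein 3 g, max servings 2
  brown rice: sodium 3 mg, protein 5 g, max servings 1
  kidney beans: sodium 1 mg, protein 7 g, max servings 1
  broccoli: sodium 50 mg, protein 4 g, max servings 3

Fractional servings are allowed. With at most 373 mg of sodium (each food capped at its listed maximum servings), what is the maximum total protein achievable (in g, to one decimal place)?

Protein per mg sodium: kidney beans 7, brown rice 1.667, broccoli 0.08, whole-barley bread 0.0163.
Take 1 serving of kidney beans: uses 1 mg sodium, +7.0 g protein (running total 7.0 g).
Take 1 serving of brown rice: uses 3 mg sodium, +5.0 g protein (running total 12.0 g).
Take 3 servings of broccoli: uses 150 mg sodium, +12.0 g protein (running total 24.0 g).
Take 1.19 servings of whole-barley bread: uses 219 mg sodium, +3.6 g protein (running total 27.6 g).
Filling greedily by protein-per-mg sodium is optimal for one linear limit, giving 27.6 g.

27.6 g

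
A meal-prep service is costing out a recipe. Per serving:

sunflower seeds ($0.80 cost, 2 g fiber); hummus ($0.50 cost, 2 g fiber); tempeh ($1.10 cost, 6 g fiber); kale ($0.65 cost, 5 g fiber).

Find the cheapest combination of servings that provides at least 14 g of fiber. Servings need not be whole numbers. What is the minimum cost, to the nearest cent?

$1.82

Cost per g of fiber: kale $0.1300, tempeh $0.1833, hummus $0.2500, sunflower seeds $0.4000.
With no serving limits, use only kale: 14 g / 5 g = 2.8 servings × $0.65 = $1.82.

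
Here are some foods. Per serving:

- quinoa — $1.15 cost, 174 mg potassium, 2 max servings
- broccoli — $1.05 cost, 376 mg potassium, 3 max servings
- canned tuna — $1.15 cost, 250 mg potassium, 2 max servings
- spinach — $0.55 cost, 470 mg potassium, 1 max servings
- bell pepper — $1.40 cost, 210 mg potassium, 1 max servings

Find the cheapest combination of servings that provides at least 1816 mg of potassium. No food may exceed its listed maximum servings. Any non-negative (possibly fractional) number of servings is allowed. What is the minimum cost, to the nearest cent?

$4.70

Cost per mg of potassium: spinach $0.0012, broccoli $0.0028, canned tuna $0.0046, quinoa $0.0066, bell pepper $0.0067.
Take 1 serving of spinach: +470.0 mg potassium for $0.55 (total $0.55, still need 1346.0 mg).
Take 3 servings of broccoli: +1128.0 mg potassium for $3.15 (total $3.70, still need 218.0 mg).
Take 0.872 servings of canned tuna: +218.0 mg potassium for $1.00 (total $4.70, still need 0.0 mg).
Greedy by cheapest-per-mg is optimal for a single linear constraint, so the minimum cost is $4.70.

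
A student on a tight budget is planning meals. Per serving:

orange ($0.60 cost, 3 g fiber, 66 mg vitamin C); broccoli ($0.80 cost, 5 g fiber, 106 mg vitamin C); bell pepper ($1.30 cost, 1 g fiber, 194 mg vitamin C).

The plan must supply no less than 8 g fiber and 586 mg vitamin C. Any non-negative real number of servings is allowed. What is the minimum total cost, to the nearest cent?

Check every corner: each single food scaled to meet both minima, and each pair solved so both constraints bind.
orange only: max(8/3, 586/66) = 8.879 servings → $5.33.
broccoli only: max(8/5, 586/106) = 5.528 servings → $4.42.
bell pepper only: max(8/1, 586/194) = 8 servings → $10.40.
orange + broccoli: the both-tight solution has a negative serving — not a feasible corner.
orange + bell pepper with both tight: 1.872 servings and 2.384 servings → $4.22.
broccoli + bell pepper with both tight: 1.118 servings and 2.41 servings → $4.03.
The minimum over all feasible corners is $4.03.

$4.03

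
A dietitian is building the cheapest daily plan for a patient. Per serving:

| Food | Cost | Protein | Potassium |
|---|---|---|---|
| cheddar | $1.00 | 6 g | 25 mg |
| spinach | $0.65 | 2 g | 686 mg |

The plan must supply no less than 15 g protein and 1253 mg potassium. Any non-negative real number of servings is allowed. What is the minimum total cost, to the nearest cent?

Two binding constraints pin down two serving amounts, so the optimal mix uses at most two foods. The candidates are each food alone (scaled to the tighter of protein/potassium) and each pair with both constraints tight.
cheddar only: max(15/6, 1253/25) = 50.12 servings → $50.12.
spinach only: max(15/2, 1253/686) = 7.5 servings → $4.88.
cheddar + spinach with both tight: 1.914 servings and 1.757 servings → $3.06.
Cheapest feasible corner: $3.06.

$3.06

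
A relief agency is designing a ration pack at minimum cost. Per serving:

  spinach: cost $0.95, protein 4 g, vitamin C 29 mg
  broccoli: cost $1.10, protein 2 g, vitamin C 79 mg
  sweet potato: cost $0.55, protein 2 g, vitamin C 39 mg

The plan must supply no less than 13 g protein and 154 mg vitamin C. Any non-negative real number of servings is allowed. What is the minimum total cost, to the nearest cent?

spinach only: max(13/4, 154/29) = 5.31 servings → $5.04.
broccoli only: max(13/2, 154/79) = 6.5 servings → $7.15.
sweet potato only: max(13/2, 154/39) = 6.5 servings → $3.58.
spinach + broccoli with both tight: 2.787 servings and 0.9264 servings → $3.67.
spinach + sweet potato with both tight: 2.031 servings and 2.439 servings → $3.27.
broccoli + sweet potato with both targets exact would need a negative amount; discard.
The minimum over all feasible corners is $3.27.

$3.27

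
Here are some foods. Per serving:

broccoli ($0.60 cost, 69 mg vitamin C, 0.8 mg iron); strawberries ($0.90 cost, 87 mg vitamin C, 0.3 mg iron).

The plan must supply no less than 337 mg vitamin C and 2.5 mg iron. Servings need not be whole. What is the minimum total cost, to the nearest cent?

$2.93

For a min-cost LP with two ≥-constraints, a basic feasible solution has at most two positive variables.
broccoli only: max(337/69, 2.5/0.8) = 4.884 servings → $2.93.
strawberries only: max(337/87, 2.5/0.3) = 8.333 servings → $7.50.
broccoli + strawberries with both tight: 2.38 servings and 1.986 servings → $3.22.
The minimum over all feasible corners is $2.93.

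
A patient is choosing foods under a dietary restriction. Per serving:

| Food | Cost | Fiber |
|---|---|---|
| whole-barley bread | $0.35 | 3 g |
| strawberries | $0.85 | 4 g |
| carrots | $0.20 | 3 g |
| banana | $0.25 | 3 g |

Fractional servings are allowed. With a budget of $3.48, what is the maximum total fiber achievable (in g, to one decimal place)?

52.2 g

Fiber per dollar: carrots 15, banana 12, whole-barley bread 8.571, strawberries 4.706.
With no serving limits, spend the whole cost allowance on carrots: $3.48 / $0.20 × 3 g = 52.2 g.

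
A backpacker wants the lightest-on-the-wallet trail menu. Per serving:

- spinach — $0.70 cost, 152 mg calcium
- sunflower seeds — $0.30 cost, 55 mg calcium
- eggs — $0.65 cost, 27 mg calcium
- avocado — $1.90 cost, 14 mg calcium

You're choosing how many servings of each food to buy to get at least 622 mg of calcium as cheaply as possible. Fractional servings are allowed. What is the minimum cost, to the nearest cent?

Cost per mg of calcium: spinach $0.0046, sunflower seeds $0.0055, eggs $0.0241, avocado $0.1357.
With no serving limits, use only spinach: 622 mg / 152 mg = 4.092 servings × $0.70 = $2.86.

$2.86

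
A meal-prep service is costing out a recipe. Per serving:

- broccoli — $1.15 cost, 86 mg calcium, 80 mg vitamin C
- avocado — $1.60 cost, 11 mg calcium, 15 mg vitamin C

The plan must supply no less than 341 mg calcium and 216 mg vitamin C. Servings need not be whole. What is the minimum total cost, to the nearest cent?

Two binding constraints pin down two serving amounts, so the optimal mix uses at most two foods. The candidates are each food alone (scaled to the tighter of calcium/vitamin C) and each pair with both constraints tight.
broccoli only: max(341/86, 216/80) = 3.965 servings → $4.56.
avocado only: max(341/11, 216/15) = 31 servings → $49.60.
broccoli + avocado with both targets exact would need a negative amount; discard.
The minimum over all feasible corners is $4.56.

$4.56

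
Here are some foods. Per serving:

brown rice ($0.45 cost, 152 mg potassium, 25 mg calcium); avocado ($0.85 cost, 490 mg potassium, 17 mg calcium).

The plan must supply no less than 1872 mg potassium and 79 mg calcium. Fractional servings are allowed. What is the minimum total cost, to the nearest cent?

Two binding constraints pin down two serving amounts, so the optimal mix uses at most two foods. The candidates are each food alone (scaled to the tighter of potassium/calcium) and each pair with both constraints tight.
brown rice only: max(1872/152, 79/25) = 12.32 servings → $5.54.
avocado only: max(1872/490, 79/17) = 4.647 servings → $3.95.
brown rice + avocado with both tight: 0.7124 servings and 3.599 servings → $3.38.
So the least-cost plan costs $3.38.

$3.38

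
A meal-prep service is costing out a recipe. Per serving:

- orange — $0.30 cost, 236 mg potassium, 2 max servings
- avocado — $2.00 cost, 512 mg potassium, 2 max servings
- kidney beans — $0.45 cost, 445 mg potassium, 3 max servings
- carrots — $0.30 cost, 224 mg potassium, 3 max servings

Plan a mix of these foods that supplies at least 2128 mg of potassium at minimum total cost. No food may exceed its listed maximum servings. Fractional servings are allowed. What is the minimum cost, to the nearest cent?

$2.38

Cost per mg of potassium: kidney beans $0.0010, orange $0.0013, carrots $0.0013, avocado $0.0039.
Take 3 servings of kidney beans: +1335.0 mg potassium for $1.35 (total $1.35, still need 793.0 mg).
Take 2 servings of orange: +472.0 mg potassium for $0.60 (total $1.95, still need 321.0 mg).
Take 1.433 servings of carrots: +321.0 mg potassium for $0.43 (total $2.38, still need 0.0 mg).
Filling from the cheapest source first is optimal under one linear minimum: $2.38.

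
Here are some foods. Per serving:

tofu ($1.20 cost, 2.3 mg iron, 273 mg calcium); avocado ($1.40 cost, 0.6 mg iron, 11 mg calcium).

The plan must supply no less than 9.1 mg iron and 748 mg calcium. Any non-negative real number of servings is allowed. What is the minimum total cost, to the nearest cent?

$4.75

An LP optimum is at a vertex; with two nutrient constraints at most two foods are used. Check each candidate.
tofu only: max(9.1/2.3, 748/273) = 3.957 servings → $4.75.
avocado only: max(9.1/0.6, 748/11) = 68 servings → $95.20.
tofu + avocado with both tight: 2.518 servings and 5.516 servings → $10.74.
The minimum over all feasible corners is $4.75.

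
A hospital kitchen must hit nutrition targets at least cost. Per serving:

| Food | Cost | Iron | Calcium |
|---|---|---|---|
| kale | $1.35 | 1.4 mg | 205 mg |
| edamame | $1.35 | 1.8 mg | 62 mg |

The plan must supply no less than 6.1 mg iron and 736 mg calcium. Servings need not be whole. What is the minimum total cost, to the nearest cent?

$5.58

Compare the cost at each extreme point of the feasible region.
kale only: max(6.1/1.4, 736/205) = 4.357 servings → $5.88.
edamame only: max(6.1/1.8, 736/62) = 11.87 servings → $16.03.
kale + edamame with both tight: 3.354 servings and 0.7799 servings → $5.58.
The minimum over all feasible corners is $5.58.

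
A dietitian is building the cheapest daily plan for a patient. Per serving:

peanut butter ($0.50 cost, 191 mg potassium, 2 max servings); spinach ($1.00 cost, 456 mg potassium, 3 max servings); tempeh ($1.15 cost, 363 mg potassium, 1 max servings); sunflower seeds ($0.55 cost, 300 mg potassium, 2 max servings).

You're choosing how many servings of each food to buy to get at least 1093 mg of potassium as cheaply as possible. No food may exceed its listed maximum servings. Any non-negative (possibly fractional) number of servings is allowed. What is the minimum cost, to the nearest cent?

Cost per mg of potassium: sunflower seeds $0.0018, spinach $0.0022, peanut butter $0.0026, tempeh $0.0032.
Take 2 servings of sunflower seeds: +600.0 mg potassium for $1.10 (total $1.10, still need 493.0 mg).
Take 1.081 servings of spinach: +493.0 mg potassium for $1.08 (total $2.18, still need 0.0 mg).
Filling from the cheapest source first is optimal under one linear minimum: $2.18.

$2.18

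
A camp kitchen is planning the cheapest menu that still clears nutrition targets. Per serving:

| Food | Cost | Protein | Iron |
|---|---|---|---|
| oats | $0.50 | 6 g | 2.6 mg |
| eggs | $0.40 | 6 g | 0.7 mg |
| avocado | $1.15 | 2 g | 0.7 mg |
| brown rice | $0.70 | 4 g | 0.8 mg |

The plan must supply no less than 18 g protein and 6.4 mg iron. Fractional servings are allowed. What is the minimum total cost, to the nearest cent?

$1.43

oats only: max(18/6, 6.4/2.6) = 3 servings → $1.50.
eggs only: max(18/6, 6.4/0.7) = 9.143 servings → $3.66.
avocado only: max(18/2, 6.4/0.7) = 9.143 servings → $10.51.
brown rice only: max(18/4, 6.4/0.8) = 8 servings → $5.60.
oats + eggs with both tight: 2.263 servings and 0.7368 servings → $1.43.
oats + avocado with both tight: 0.2 servings and 8.4 servings → $9.76.
oats + brown rice with both tight: 2 servings and 1.5 servings → $2.05.
eggs + avocado with both targets exact would need a negative amount; discard.
eggs + brown rice: intersection lies outside the first quadrant.
avocado + brown rice with both targets exact would need a negative amount; discard.
The minimum over all feasible corners is $1.43.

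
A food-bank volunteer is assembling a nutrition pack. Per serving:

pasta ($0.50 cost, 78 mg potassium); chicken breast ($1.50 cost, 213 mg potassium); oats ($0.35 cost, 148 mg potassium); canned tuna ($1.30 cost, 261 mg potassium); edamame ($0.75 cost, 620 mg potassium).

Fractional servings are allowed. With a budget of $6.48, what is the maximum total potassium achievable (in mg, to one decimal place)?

5356.8 mg

Potassium per dollar: edamame 826.7, oats 422.9, canned tuna 200.8, pasta 156, chicken breast 142.
With no serving limits, spend the whole cost allowance on edamame: $6.48 / $0.75 × 620 mg = 5356.8 mg.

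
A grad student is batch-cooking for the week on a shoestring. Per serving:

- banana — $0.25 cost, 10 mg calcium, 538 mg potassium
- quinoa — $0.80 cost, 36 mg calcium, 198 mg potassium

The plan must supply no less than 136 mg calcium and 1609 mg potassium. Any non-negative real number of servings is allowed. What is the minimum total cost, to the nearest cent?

A basic optimal solution has at most two foods positive. Try each food alone and each pair with both targets met exactly.
banana only: max(136/10, 1609/538) = 13.6 servings → $3.40.
quinoa only: max(136/36, 1609/198) = 8.126 servings → $6.50.
banana + quinoa with both tight: 1.783 servings and 3.283 servings → $3.07.
The minimum over all feasible corners is $3.07.

$3.07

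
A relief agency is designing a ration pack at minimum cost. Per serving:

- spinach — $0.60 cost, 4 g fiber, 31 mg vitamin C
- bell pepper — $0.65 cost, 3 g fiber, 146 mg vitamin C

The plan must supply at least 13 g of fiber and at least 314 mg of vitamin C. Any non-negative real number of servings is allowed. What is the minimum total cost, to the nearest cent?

$2.30

Minimising a linear cost over {fiber ≥ 13, vitamin C ≥ 314, servings ≥ 0} — the optimum is at a vertex, using one or two foods.
spinach only: max(13/4, 314/31) = 10.13 servings → $6.08.
bell pepper only: max(13/3, 314/146) = 4.333 servings → $2.82.
spinach + bell pepper with both tight: 1.947 servings and 1.737 servings → $2.30.
The minimum over all feasible corners is $2.30.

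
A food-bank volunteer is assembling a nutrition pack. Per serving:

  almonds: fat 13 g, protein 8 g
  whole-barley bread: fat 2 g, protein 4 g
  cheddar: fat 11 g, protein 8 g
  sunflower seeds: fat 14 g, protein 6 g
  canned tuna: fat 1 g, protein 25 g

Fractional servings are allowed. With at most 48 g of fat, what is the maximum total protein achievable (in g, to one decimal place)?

1200.0 g

Protein per g fat: canned tuna 25, whole-barley bread 2, cheddar 0.7273, almonds 0.6154, sunflower seeds 0.4286.
With no serving limits, spend the whole fat allowance on canned tuna: 48 g / 1 g × 25 g = 1200.0 g.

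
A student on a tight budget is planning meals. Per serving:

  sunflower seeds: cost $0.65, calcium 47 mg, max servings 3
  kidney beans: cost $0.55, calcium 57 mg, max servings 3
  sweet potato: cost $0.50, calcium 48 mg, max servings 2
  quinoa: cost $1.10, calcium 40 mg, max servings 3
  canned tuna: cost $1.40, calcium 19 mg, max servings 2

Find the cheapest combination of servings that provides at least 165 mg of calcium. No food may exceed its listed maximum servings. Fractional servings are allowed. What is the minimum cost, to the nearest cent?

Cost per mg of calcium: kidney beans $0.0096, sweet potato $0.0104, sunflower seeds $0.0138, quinoa $0.0275, canned tuna $0.0737.
Take 2.895 servings of kidney beans: +165.0 mg calcium for $1.59 (total $1.59, still need 0.0 mg).
Filling from the cheapest source first is optimal under one linear minimum: $1.59.

$1.59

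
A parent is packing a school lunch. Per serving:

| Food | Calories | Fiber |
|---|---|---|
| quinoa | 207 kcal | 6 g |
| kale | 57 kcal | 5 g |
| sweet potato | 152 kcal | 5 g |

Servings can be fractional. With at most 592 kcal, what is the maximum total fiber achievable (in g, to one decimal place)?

51.9 g

Fiber per kcal: kale 0.08772, sweet potato 0.03289, quinoa 0.02899.
With no serving limits, spend the whole calories allowance on kale: 592 kcal / 57 kcal × 5 g = 51.9 g.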